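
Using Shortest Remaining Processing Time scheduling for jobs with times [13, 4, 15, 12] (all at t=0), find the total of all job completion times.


Since all jobs arrive at t=0, SRPT equals SPT ordering.
SPT order: [4, 12, 13, 15]
Completion times:
  Job 1: p=4, C=4
  Job 2: p=12, C=16
  Job 3: p=13, C=29
  Job 4: p=15, C=44
Total completion time = 4 + 16 + 29 + 44 = 93

93


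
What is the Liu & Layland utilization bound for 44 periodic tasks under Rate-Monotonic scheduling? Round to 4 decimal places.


Compute 2^(1/44) = 1.0158780831
Subtract 1: 1.0158780831 - 1 = 0.0158780831
Multiply by n: 44 * 0.0158780831 = 0.6986356564
Round to 4 dp: 0.6986

0.6986


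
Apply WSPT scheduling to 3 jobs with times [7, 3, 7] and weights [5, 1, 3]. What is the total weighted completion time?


Compute p/w ratios and sort ascending (WSPT): [(7, 5), (7, 3), (3, 1)]
Compute weighted completion times:
  Job (p=7,w=5): C=7, w*C=5*7=35
  Job (p=7,w=3): C=14, w*C=3*14=42
  Job (p=3,w=1): C=17, w*C=1*17=17
Total weighted completion time = 94

94


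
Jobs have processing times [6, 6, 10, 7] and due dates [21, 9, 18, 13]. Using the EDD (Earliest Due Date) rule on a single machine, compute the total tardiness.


Sort by due date (EDD order): [(6, 9), (7, 13), (10, 18), (6, 21)]
Compute completion times and tardiness:
  Job 1: p=6, d=9, C=6, tardiness=max(0,6-9)=0
  Job 2: p=7, d=13, C=13, tardiness=max(0,13-13)=0
  Job 3: p=10, d=18, C=23, tardiness=max(0,23-18)=5
  Job 4: p=6, d=21, C=29, tardiness=max(0,29-21)=8
Total tardiness = 13

13


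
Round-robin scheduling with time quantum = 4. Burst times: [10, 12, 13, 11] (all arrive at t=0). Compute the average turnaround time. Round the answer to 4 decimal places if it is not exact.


Time quantum = 4
Execution trace:
  J1 runs 4 units, time = 4
  J2 runs 4 units, time = 8
  J3 runs 4 units, time = 12
  J4 runs 4 units, time = 16
  J1 runs 4 units, time = 20
  J2 runs 4 units, time = 24
  J3 runs 4 units, time = 28
  J4 runs 4 units, time = 32
  J1 runs 2 units, time = 34
  J2 runs 4 units, time = 38
  J3 runs 4 units, time = 42
  J4 runs 3 units, time = 45
  J3 runs 1 units, time = 46
Finish times: [34, 38, 46, 45]
Average turnaround = 163/4 = 40.75

40.75


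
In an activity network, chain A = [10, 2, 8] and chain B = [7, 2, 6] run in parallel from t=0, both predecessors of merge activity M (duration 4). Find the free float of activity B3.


ES(B3) = sum of predecessors on chain B = 9
EF(B3) = ES + duration = 9 + 6 = 15
Successor of B3 is M. ES(M) = max(sum(A), sum(B)) = max(20, 15) = 20
Free float = ES(successor) - EF(current) = 20 - 15 = 5

5


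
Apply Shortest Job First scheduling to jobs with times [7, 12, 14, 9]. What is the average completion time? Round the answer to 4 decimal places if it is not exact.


SJF order (ascending): [7, 9, 12, 14]
Completion times:
  Job 1: burst=7, C=7
  Job 2: burst=9, C=16
  Job 3: burst=12, C=28
  Job 4: burst=14, C=42
Average completion = 93/4 = 23.25

23.25


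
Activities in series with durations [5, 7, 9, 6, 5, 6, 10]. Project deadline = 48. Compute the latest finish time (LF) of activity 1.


LF(activity 1) = deadline - sum of successor durations
Successors: activities 2 through 7 with durations [7, 9, 6, 5, 6, 10]
Sum of successor durations = 43
LF = 48 - 43 = 5

5


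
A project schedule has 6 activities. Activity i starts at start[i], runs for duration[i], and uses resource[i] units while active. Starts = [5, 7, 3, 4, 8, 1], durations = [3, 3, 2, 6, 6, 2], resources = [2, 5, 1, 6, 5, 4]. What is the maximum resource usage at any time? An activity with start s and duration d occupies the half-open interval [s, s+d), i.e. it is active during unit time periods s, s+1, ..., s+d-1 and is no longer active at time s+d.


Each activity i is active on [start_i, start_i + duration_i).
Compute total resource usage per time slot:
  t=0: active resources = [], total = 0
  t=1: active resources = [4], total = 4
  t=2: active resources = [4], total = 4
  t=3: active resources = [1], total = 1
  t=4: active resources = [1, 6], total = 7
  t=5: active resources = [2, 6], total = 8
  t=6: active resources = [2, 6], total = 8
  t=7: active resources = [2, 5, 6], total = 13
  t=8: active resources = [5, 6, 5], total = 16
  t=9: active resources = [5, 6, 5], total = 16
  t=10: active resources = [5], total = 5
  t=11: active resources = [5], total = 5
  t=12: active resources = [5], total = 5
  t=13: active resources = [5], total = 5
Peak resource demand = 16

16


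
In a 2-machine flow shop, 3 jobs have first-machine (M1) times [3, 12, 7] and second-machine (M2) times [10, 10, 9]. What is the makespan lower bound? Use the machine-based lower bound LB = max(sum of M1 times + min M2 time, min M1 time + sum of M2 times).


LB1 = sum(M1 times) + min(M2 times) = 22 + 9 = 31
LB2 = min(M1 times) + sum(M2 times) = 3 + 29 = 32
Lower bound = max(LB1, LB2) = max(31, 32) = 32

32


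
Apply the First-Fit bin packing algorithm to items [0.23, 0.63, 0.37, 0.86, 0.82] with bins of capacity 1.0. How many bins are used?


Place items sequentially using First-Fit:
  Item 0.23 -> new Bin 1
  Item 0.63 -> Bin 1 (now 0.86)
  Item 0.37 -> new Bin 2
  Item 0.86 -> new Bin 3
  Item 0.82 -> new Bin 4
Total bins used = 4

4


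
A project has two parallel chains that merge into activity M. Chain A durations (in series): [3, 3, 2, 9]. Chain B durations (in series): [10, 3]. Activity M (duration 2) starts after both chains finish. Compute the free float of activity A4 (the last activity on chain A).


ES(A4) = sum of predecessors on chain A = 8
EF(A4) = ES + duration = 8 + 9 = 17
Successor of A4 is M. ES(M) = max(sum(A), sum(B)) = max(17, 13) = 17
Free float = ES(successor) - EF(current) = 17 - 17 = 0

0


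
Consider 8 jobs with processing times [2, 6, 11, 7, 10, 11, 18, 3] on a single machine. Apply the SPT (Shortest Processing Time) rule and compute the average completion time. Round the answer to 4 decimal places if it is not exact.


Sort jobs by processing time (SPT order): [2, 3, 6, 7, 10, 11, 11, 18]
Compute completion times sequentially:
  Job 1: processing = 2, completes at 2
  Job 2: processing = 3, completes at 5
  Job 3: processing = 6, completes at 11
  Job 4: processing = 7, completes at 18
  Job 5: processing = 10, completes at 28
  Job 6: processing = 11, completes at 39
  Job 7: processing = 11, completes at 50
  Job 8: processing = 18, completes at 68
Sum of completion times = 221
Average completion time = 221/8 = 27.625

27.625


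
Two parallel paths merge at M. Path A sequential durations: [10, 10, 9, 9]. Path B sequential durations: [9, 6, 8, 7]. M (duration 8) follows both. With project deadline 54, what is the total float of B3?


Forward pass: ES(B3) = sum of predecessors on chain B = 15
EF = ES + duration = 15 + 8 = 23
Backward pass: LF(M) = deadline = 54; LS(M) = 54 - 8 = 46
LF(B3) = LS(M) - sum(successors on chain B) = 46 - 7 = 39
LS = LF - duration = 39 - 8 = 31
Total float = LS - ES = 31 - 15 = 16

16


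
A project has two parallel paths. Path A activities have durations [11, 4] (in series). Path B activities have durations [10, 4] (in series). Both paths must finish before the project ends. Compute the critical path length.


Path A total = 11 + 4 = 15
Path B total = 10 + 4 = 14
Critical path = longest path = max(15, 14) = 15

15


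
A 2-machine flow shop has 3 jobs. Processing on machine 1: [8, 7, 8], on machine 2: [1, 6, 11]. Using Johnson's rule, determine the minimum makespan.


Apply Johnson's rule:
  Group 1 (a <= b): [(3, 8, 11)]
  Group 2 (a > b): [(2, 7, 6), (1, 8, 1)]
Optimal job order: [3, 2, 1]
Schedule:
  Job 3: M1 done at 8, M2 done at 19
  Job 2: M1 done at 15, M2 done at 25
  Job 1: M1 done at 23, M2 done at 26
Makespan = 26

26


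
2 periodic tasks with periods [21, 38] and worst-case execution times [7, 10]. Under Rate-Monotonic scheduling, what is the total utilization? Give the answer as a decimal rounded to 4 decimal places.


Compute individual utilizations (exact fractions):
  Task 1: C/T = 7/21 = 1/3 (approx. 0.3333)
  Task 2: C/T = 10/38 = 5/19 (approx. 0.2632)
Total utilization U = 1/3 + 5/19 = 34/57
Rounded to 4 decimal places: U = 0.5965
RM (Liu & Layland) bound for 2 tasks = 0.828427; compare with U = 34/57 (approx. 0.596491)
U <= bound, so schedulable by RM sufficient condition.

0.5965


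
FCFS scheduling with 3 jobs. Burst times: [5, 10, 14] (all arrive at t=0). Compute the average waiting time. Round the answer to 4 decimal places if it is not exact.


FCFS order (as given): [5, 10, 14]
Waiting times:
  Job 1: wait = 0
  Job 2: wait = 5
  Job 3: wait = 15
Sum of waiting times = 20
Average waiting time = 20/3 = 6.6667

6.6667


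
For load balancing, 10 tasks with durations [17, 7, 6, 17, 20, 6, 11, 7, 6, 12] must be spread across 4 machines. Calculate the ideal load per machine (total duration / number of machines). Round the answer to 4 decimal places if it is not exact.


Total processing time = 17 + 7 + 6 + 17 + 20 + 6 + 11 + 7 + 6 + 12 = 109
Number of machines = 4
Ideal balanced load = 109 / 4 = 27.25

27.25


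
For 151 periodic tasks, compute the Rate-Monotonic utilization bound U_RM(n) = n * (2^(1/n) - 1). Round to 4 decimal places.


Compute 2^(1/151) = 1.0046009306
Subtract 1: 1.0046009306 - 1 = 0.0046009306
Multiply by n: 151 * 0.0046009306 = 0.6947405206
Round to 4 dp: 0.6947

0.6947


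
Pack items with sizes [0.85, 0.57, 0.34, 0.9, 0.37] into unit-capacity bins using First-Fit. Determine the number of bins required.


Place items sequentially using First-Fit:
  Item 0.85 -> new Bin 1
  Item 0.57 -> new Bin 2
  Item 0.34 -> Bin 2 (now 0.91)
  Item 0.9 -> new Bin 3
  Item 0.37 -> new Bin 4
Total bins used = 4

4


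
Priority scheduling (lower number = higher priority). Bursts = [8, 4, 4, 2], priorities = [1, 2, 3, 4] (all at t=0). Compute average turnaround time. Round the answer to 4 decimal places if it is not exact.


Sort by priority (ascending = highest first):
Order: [(1, 8), (2, 4), (3, 4), (4, 2)]
Completion times:
  Priority 1, burst=8, C=8
  Priority 2, burst=4, C=12
  Priority 3, burst=4, C=16
  Priority 4, burst=2, C=18
Average turnaround = 54/4 = 13.5

13.5


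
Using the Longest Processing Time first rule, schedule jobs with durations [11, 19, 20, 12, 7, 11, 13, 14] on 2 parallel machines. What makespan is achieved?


Sort jobs in decreasing order (LPT): [20, 19, 14, 13, 12, 11, 11, 7]
Assign each job to the least loaded machine:
  Machine 1: jobs [20, 13, 12, 7], load = 52
  Machine 2: jobs [19, 14, 11, 11], load = 55
Makespan = max load = 55

55


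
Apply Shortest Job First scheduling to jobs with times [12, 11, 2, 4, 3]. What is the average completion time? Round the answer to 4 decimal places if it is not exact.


SJF order (ascending): [2, 3, 4, 11, 12]
Completion times:
  Job 1: burst=2, C=2
  Job 2: burst=3, C=5
  Job 3: burst=4, C=9
  Job 4: burst=11, C=20
  Job 5: burst=12, C=32
Average completion = 68/5 = 13.6

13.6


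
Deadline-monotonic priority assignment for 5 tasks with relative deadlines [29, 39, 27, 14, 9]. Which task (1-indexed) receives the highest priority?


Sort tasks by relative deadline (ascending):
  Task 5: deadline = 9
  Task 4: deadline = 14
  Task 3: deadline = 27
  Task 1: deadline = 29
  Task 2: deadline = 39
Priority order (highest first): [5, 4, 3, 1, 2]
Highest priority task = 5

5


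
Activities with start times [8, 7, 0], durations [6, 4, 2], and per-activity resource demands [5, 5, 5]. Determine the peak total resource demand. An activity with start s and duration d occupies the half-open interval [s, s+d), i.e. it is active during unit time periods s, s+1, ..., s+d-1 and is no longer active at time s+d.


Each activity i is active on [start_i, start_i + duration_i).
Compute total resource usage per time slot:
  t=0: active resources = [5], total = 5
  t=1: active resources = [5], total = 5
  t=2: active resources = [], total = 0
  t=3: active resources = [], total = 0
  t=4: active resources = [], total = 0
  t=5: active resources = [], total = 0
  t=6: active resources = [], total = 0
  t=7: active resources = [5], total = 5
  t=8: active resources = [5, 5], total = 10
  t=9: active resources = [5, 5], total = 10
  t=10: active resources = [5, 5], total = 10
  t=11: active resources = [5], total = 5
  t=12: active resources = [5], total = 5
  t=13: active resources = [5], total = 5
Peak resource demand = 10

10


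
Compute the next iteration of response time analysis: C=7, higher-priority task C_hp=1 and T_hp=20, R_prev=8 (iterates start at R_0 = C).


R_next = C + ceil(R_prev / T_hp) * C_hp
ceil(8 / 20) = ceil(0.4) = 1
Interference = 1 * 1 = 1
R_next = 7 + 1 = 8
R_next = R_prev, so the iteration has converged (response time = 8).

8


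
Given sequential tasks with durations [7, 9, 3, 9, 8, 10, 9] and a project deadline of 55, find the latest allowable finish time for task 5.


LF(activity 5) = deadline - sum of successor durations
Successors: activities 6 through 7 with durations [10, 9]
Sum of successor durations = 19
LF = 55 - 19 = 36

36


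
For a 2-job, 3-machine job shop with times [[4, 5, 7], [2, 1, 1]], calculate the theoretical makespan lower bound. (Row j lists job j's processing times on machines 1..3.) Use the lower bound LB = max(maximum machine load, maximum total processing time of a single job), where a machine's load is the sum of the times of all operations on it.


Machine loads:
  Machine 1: 4 + 2 = 6
  Machine 2: 5 + 1 = 6
  Machine 3: 7 + 1 = 8
Max machine load = 8
Job totals:
  Job 1: 16
  Job 2: 4
Max job total = 16
Lower bound = max(8, 16) = 16

16


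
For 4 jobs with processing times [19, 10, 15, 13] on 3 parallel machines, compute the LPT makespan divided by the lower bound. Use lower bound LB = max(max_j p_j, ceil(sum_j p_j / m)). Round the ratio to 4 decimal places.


LPT order: [19, 15, 13, 10]
Machine loads after assignment: [19, 15, 23]
LPT makespan = 23
Lower bound = max(max_job, ceil(total/3)) = max(19, 19) = 19
Ratio = 23 / 19 = 1.2105

1.2105


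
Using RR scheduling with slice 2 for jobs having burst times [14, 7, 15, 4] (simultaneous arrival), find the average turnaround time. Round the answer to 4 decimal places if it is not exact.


Time quantum = 2
Execution trace:
  J1 runs 2 units, time = 2
  J2 runs 2 units, time = 4
  J3 runs 2 units, time = 6
  J4 runs 2 units, time = 8
  J1 runs 2 units, time = 10
  J2 runs 2 units, time = 12
  J3 runs 2 units, time = 14
  J4 runs 2 units, time = 16
  J1 runs 2 units, time = 18
  J2 runs 2 units, time = 20
  J3 runs 2 units, time = 22
  J1 runs 2 units, time = 24
  J2 runs 1 units, time = 25
  J3 runs 2 units, time = 27
  J1 runs 2 units, time = 29
  J3 runs 2 units, time = 31
  J1 runs 2 units, time = 33
  J3 runs 2 units, time = 35
  J1 runs 2 units, time = 37
  J3 runs 2 units, time = 39
  J3 runs 1 units, time = 40
Finish times: [37, 25, 40, 16]
Average turnaround = 118/4 = 29.5

29.5


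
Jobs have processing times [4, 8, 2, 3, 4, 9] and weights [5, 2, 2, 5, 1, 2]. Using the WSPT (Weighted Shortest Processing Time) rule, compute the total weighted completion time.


Compute p/w ratios and sort ascending (WSPT): [(3, 5), (4, 5), (2, 2), (8, 2), (4, 1), (9, 2)]
Compute weighted completion times:
  Job (p=3,w=5): C=3, w*C=5*3=15
  Job (p=4,w=5): C=7, w*C=5*7=35
  Job (p=2,w=2): C=9, w*C=2*9=18
  Job (p=8,w=2): C=17, w*C=2*17=34
  Job (p=4,w=1): C=21, w*C=1*21=21
  Job (p=9,w=2): C=30, w*C=2*30=60
Total weighted completion time = 183

183


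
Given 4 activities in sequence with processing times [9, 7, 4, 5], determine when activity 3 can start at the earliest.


Activity 3 starts after activities 1 through 2 complete.
Predecessor durations: [9, 7]
ES = 9 + 7 = 16

16


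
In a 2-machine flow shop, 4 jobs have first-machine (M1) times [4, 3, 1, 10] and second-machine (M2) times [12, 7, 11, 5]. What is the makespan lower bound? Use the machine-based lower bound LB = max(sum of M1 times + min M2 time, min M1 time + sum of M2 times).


LB1 = sum(M1 times) + min(M2 times) = 18 + 5 = 23
LB2 = min(M1 times) + sum(M2 times) = 1 + 35 = 36
Lower bound = max(LB1, LB2) = max(23, 36) = 36

36


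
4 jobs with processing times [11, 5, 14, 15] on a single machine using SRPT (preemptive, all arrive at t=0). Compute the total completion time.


Since all jobs arrive at t=0, SRPT equals SPT ordering.
SPT order: [5, 11, 14, 15]
Completion times:
  Job 1: p=5, C=5
  Job 2: p=11, C=16
  Job 3: p=14, C=30
  Job 4: p=15, C=45
Total completion time = 5 + 16 + 30 + 45 = 96

96


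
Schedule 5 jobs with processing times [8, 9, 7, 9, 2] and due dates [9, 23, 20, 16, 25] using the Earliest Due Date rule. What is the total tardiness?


Sort by due date (EDD order): [(8, 9), (9, 16), (7, 20), (9, 23), (2, 25)]
Compute completion times and tardiness:
  Job 1: p=8, d=9, C=8, tardiness=max(0,8-9)=0
  Job 2: p=9, d=16, C=17, tardiness=max(0,17-16)=1
  Job 3: p=7, d=20, C=24, tardiness=max(0,24-20)=4
  Job 4: p=9, d=23, C=33, tardiness=max(0,33-23)=10
  Job 5: p=2, d=25, C=35, tardiness=max(0,35-25)=10
Total tardiness = 25

25


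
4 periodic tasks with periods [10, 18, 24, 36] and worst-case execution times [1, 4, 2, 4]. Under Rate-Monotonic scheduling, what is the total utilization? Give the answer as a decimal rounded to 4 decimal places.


Compute individual utilizations (exact fractions):
  Task 1: C/T = 1/10 (approx. 0.1)
  Task 2: C/T = 4/18 = 2/9 (approx. 0.2222)
  Task 3: C/T = 2/24 = 1/12 (approx. 0.0833)
  Task 4: C/T = 4/36 = 1/9 (approx. 0.1111)
Total utilization U = 1/10 + 2/9 + 1/12 + 1/9 = 31/60
Rounded to 4 decimal places: U = 0.5167
RM (Liu & Layland) bound for 4 tasks = 0.756828; compare with U = 31/60 (approx. 0.516667)
U <= bound, so schedulable by RM sufficient condition.

0.5167


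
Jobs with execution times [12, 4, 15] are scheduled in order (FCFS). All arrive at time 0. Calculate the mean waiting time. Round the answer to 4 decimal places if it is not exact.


FCFS order (as given): [12, 4, 15]
Waiting times:
  Job 1: wait = 0
  Job 2: wait = 12
  Job 3: wait = 16
Sum of waiting times = 28
Average waiting time = 28/3 = 9.3333

9.3333


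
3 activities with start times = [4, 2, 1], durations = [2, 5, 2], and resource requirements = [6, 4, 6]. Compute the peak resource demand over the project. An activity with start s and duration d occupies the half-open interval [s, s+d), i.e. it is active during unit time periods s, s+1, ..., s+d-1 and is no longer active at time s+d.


Each activity i is active on [start_i, start_i + duration_i).
Compute total resource usage per time slot:
  t=0: active resources = [], total = 0
  t=1: active resources = [6], total = 6
  t=2: active resources = [4, 6], total = 10
  t=3: active resources = [4], total = 4
  t=4: active resources = [6, 4], total = 10
  t=5: active resources = [6, 4], total = 10
  t=6: active resources = [4], total = 4
Peak resource demand = 10

10


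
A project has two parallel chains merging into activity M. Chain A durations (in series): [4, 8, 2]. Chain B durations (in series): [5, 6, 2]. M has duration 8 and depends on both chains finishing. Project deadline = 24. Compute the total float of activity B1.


Forward pass: ES(B1) = sum of predecessors on chain B = 0
EF = ES + duration = 0 + 5 = 5
Backward pass: LF(M) = deadline = 24; LS(M) = 24 - 8 = 16
LF(B1) = LS(M) - sum(successors on chain B) = 16 - 8 = 8
LS = LF - duration = 8 - 5 = 3
Total float = LS - ES = 3 - 0 = 3

3


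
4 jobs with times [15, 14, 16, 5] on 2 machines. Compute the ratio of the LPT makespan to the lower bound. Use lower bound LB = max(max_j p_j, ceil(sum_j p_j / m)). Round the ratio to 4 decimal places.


LPT order: [16, 15, 14, 5]
Machine loads after assignment: [21, 29]
LPT makespan = 29
Lower bound = max(max_job, ceil(total/2)) = max(16, 25) = 25
Ratio = 29 / 25 = 1.16

1.16


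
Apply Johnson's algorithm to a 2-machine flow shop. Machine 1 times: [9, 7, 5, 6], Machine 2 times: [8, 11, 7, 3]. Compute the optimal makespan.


Apply Johnson's rule:
  Group 1 (a <= b): [(3, 5, 7), (2, 7, 11)]
  Group 2 (a > b): [(1, 9, 8), (4, 6, 3)]
Optimal job order: [3, 2, 1, 4]
Schedule:
  Job 3: M1 done at 5, M2 done at 12
  Job 2: M1 done at 12, M2 done at 23
  Job 1: M1 done at 21, M2 done at 31
  Job 4: M1 done at 27, M2 done at 34
Makespan = 34

34


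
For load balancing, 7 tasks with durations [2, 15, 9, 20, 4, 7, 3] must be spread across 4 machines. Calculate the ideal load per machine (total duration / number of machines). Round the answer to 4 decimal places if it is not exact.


Total processing time = 2 + 15 + 9 + 20 + 4 + 7 + 3 = 60
Number of machines = 4
Ideal balanced load = 60 / 4 = 15.0

15.0


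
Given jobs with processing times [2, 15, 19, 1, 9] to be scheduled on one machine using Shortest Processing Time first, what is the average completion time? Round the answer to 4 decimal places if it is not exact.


Sort jobs by processing time (SPT order): [1, 2, 9, 15, 19]
Compute completion times sequentially:
  Job 1: processing = 1, completes at 1
  Job 2: processing = 2, completes at 3
  Job 3: processing = 9, completes at 12
  Job 4: processing = 15, completes at 27
  Job 5: processing = 19, completes at 46
Sum of completion times = 89
Average completion time = 89/5 = 17.8

17.8


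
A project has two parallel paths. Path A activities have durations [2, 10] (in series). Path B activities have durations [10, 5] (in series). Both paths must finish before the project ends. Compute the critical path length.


Path A total = 2 + 10 = 12
Path B total = 10 + 5 = 15
Critical path = longest path = max(12, 15) = 15

15


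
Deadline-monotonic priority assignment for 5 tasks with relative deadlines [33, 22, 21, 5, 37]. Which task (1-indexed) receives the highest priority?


Sort tasks by relative deadline (ascending):
  Task 4: deadline = 5
  Task 3: deadline = 21
  Task 2: deadline = 22
  Task 1: deadline = 33
  Task 5: deadline = 37
Priority order (highest first): [4, 3, 2, 1, 5]
Highest priority task = 4

4


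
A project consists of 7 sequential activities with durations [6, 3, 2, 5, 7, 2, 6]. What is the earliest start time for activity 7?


Activity 7 starts after activities 1 through 6 complete.
Predecessor durations: [6, 3, 2, 5, 7, 2]
ES = 6 + 3 + 2 + 5 + 7 + 2 = 25

25


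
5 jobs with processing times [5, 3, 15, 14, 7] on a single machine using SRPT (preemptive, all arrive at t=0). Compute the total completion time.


Since all jobs arrive at t=0, SRPT equals SPT ordering.
SPT order: [3, 5, 7, 14, 15]
Completion times:
  Job 1: p=3, C=3
  Job 2: p=5, C=8
  Job 3: p=7, C=15
  Job 4: p=14, C=29
  Job 5: p=15, C=44
Total completion time = 3 + 8 + 15 + 29 + 44 = 99

99


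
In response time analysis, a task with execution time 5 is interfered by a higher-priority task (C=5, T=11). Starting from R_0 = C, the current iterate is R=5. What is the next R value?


R_next = C + ceil(R_prev / T_hp) * C_hp
ceil(5 / 11) = ceil(0.4545) = 1
Interference = 1 * 5 = 5
R_next = 5 + 5 = 10

10


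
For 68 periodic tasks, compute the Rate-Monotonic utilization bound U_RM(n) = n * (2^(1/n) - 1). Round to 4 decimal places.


Compute 2^(1/68) = 1.0102454700
Subtract 1: 1.0102454700 - 1 = 0.0102454700
Multiply by n: 68 * 0.0102454700 = 0.6966919600
Round to 4 dp: 0.6967

0.6967


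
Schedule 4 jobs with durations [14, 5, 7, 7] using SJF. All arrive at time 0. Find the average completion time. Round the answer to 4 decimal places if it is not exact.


SJF order (ascending): [5, 7, 7, 14]
Completion times:
  Job 1: burst=5, C=5
  Job 2: burst=7, C=12
  Job 3: burst=7, C=19
  Job 4: burst=14, C=33
Average completion = 69/4 = 17.25

17.25


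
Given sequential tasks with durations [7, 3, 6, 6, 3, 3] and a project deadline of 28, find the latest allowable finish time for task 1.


LF(activity 1) = deadline - sum of successor durations
Successors: activities 2 through 6 with durations [3, 6, 6, 3, 3]
Sum of successor durations = 21
LF = 28 - 21 = 7

7


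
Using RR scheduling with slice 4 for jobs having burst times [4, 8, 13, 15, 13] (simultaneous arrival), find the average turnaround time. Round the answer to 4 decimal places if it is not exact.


Time quantum = 4
Execution trace:
  J1 runs 4 units, time = 4
  J2 runs 4 units, time = 8
  J3 runs 4 units, time = 12
  J4 runs 4 units, time = 16
  J5 runs 4 units, time = 20
  J2 runs 4 units, time = 24
  J3 runs 4 units, time = 28
  J4 runs 4 units, time = 32
  J5 runs 4 units, time = 36
  J3 runs 4 units, time = 40
  J4 runs 4 units, time = 44
  J5 runs 4 units, time = 48
  J3 runs 1 units, time = 49
  J4 runs 3 units, time = 52
  J5 runs 1 units, time = 53
Finish times: [4, 24, 49, 52, 53]
Average turnaround = 182/5 = 36.4

36.4


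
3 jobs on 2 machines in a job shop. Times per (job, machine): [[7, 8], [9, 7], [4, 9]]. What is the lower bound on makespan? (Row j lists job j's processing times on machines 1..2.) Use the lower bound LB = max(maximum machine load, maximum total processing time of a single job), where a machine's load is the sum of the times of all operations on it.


Machine loads:
  Machine 1: 7 + 9 + 4 = 20
  Machine 2: 8 + 7 + 9 = 24
Max machine load = 24
Job totals:
  Job 1: 15
  Job 2: 16
  Job 3: 13
Max job total = 16
Lower bound = max(24, 16) = 24

24


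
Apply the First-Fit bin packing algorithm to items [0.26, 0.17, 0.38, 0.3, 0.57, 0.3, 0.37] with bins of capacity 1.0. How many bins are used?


Place items sequentially using First-Fit:
  Item 0.26 -> new Bin 1
  Item 0.17 -> Bin 1 (now 0.43)
  Item 0.38 -> Bin 1 (now 0.81)
  Item 0.3 -> new Bin 2
  Item 0.57 -> Bin 2 (now 0.87)
  Item 0.3 -> new Bin 3
  Item 0.37 -> Bin 3 (now 0.67)
Total bins used = 3

3


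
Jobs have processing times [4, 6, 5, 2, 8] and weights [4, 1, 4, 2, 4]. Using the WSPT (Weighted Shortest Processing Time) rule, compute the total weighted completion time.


Compute p/w ratios and sort ascending (WSPT): [(4, 4), (2, 2), (5, 4), (8, 4), (6, 1)]
Compute weighted completion times:
  Job (p=4,w=4): C=4, w*C=4*4=16
  Job (p=2,w=2): C=6, w*C=2*6=12
  Job (p=5,w=4): C=11, w*C=4*11=44
  Job (p=8,w=4): C=19, w*C=4*19=76
  Job (p=6,w=1): C=25, w*C=1*25=25
Total weighted completion time = 173

173


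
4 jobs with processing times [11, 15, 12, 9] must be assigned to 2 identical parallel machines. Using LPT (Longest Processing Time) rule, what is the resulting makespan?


Sort jobs in decreasing order (LPT): [15, 12, 11, 9]
Assign each job to the least loaded machine:
  Machine 1: jobs [15, 9], load = 24
  Machine 2: jobs [12, 11], load = 23
Makespan = max load = 24

24


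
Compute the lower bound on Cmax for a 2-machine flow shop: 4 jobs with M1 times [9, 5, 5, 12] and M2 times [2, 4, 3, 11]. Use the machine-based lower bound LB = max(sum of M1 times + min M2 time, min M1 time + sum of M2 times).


LB1 = sum(M1 times) + min(M2 times) = 31 + 2 = 33
LB2 = min(M1 times) + sum(M2 times) = 5 + 20 = 25
Lower bound = max(LB1, LB2) = max(33, 25) = 33

33


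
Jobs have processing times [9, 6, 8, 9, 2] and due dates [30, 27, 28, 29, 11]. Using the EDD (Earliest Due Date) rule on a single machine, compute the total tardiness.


Sort by due date (EDD order): [(2, 11), (6, 27), (8, 28), (9, 29), (9, 30)]
Compute completion times and tardiness:
  Job 1: p=2, d=11, C=2, tardiness=max(0,2-11)=0
  Job 2: p=6, d=27, C=8, tardiness=max(0,8-27)=0
  Job 3: p=8, d=28, C=16, tardiness=max(0,16-28)=0
  Job 4: p=9, d=29, C=25, tardiness=max(0,25-29)=0
  Job 5: p=9, d=30, C=34, tardiness=max(0,34-30)=4
Total tardiness = 4

4


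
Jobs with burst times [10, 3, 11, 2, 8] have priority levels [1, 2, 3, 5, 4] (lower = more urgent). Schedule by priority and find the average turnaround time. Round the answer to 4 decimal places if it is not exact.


Sort by priority (ascending = highest first):
Order: [(1, 10), (2, 3), (3, 11), (4, 8), (5, 2)]
Completion times:
  Priority 1, burst=10, C=10
  Priority 2, burst=3, C=13
  Priority 3, burst=11, C=24
  Priority 4, burst=8, C=32
  Priority 5, burst=2, C=34
Average turnaround = 113/5 = 22.6

22.6


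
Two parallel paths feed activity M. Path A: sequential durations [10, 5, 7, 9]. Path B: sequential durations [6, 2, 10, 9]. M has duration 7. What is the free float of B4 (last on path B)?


ES(B4) = sum of predecessors on chain B = 18
EF(B4) = ES + duration = 18 + 9 = 27
Successor of B4 is M. ES(M) = max(sum(A), sum(B)) = max(31, 27) = 31
Free float = ES(successor) - EF(current) = 31 - 27 = 4

4


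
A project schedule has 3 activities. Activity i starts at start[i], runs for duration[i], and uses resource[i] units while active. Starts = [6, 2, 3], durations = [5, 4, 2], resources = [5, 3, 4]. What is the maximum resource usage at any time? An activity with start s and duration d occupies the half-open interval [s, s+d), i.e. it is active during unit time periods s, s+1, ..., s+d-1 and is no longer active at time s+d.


Each activity i is active on [start_i, start_i + duration_i).
Compute total resource usage per time slot:
  t=0: active resources = [], total = 0
  t=1: active resources = [], total = 0
  t=2: active resources = [3], total = 3
  t=3: active resources = [3, 4], total = 7
  t=4: active resources = [3, 4], total = 7
  t=5: active resources = [3], total = 3
  t=6: active resources = [5], total = 5
  t=7: active resources = [5], total = 5
  t=8: active resources = [5], total = 5
  t=9: active resources = [5], total = 5
  t=10: active resources = [5], total = 5
Peak resource demand = 7

7


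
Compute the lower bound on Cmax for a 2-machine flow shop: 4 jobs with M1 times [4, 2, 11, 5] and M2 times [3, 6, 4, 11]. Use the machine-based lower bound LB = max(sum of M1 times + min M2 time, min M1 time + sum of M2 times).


LB1 = sum(M1 times) + min(M2 times) = 22 + 3 = 25
LB2 = min(M1 times) + sum(M2 times) = 2 + 24 = 26
Lower bound = max(LB1, LB2) = max(25, 26) = 26

26


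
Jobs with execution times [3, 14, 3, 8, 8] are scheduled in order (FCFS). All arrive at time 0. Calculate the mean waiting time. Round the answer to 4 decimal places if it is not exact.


FCFS order (as given): [3, 14, 3, 8, 8]
Waiting times:
  Job 1: wait = 0
  Job 2: wait = 3
  Job 3: wait = 17
  Job 4: wait = 20
  Job 5: wait = 28
Sum of waiting times = 68
Average waiting time = 68/5 = 13.6

13.6


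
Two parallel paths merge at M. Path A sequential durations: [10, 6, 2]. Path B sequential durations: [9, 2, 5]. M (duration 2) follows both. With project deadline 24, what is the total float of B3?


Forward pass: ES(B3) = sum of predecessors on chain B = 11
EF = ES + duration = 11 + 5 = 16
Backward pass: LF(M) = deadline = 24; LS(M) = 24 - 2 = 22
LF(B3) = LS(M) - sum(successors on chain B) = 22 - 0 = 22
LS = LF - duration = 22 - 5 = 17
Total float = LS - ES = 17 - 11 = 6

6


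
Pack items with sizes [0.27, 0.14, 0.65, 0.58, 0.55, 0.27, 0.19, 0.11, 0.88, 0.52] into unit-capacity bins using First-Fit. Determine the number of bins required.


Place items sequentially using First-Fit:
  Item 0.27 -> new Bin 1
  Item 0.14 -> Bin 1 (now 0.41)
  Item 0.65 -> new Bin 2
  Item 0.58 -> Bin 1 (now 0.99)
  Item 0.55 -> new Bin 3
  Item 0.27 -> Bin 2 (now 0.92)
  Item 0.19 -> Bin 3 (now 0.74)
  Item 0.11 -> Bin 3 (now 0.85)
  Item 0.88 -> new Bin 4
  Item 0.52 -> new Bin 5
Total bins used = 5

5


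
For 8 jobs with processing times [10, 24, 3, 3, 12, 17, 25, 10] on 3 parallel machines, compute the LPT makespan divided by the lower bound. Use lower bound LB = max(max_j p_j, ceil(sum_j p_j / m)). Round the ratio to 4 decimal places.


LPT order: [25, 24, 17, 12, 10, 10, 3, 3]
Machine loads after assignment: [35, 34, 35]
LPT makespan = 35
Lower bound = max(max_job, ceil(total/3)) = max(25, 35) = 35
Ratio = 35 / 35 = 1.0

1.0


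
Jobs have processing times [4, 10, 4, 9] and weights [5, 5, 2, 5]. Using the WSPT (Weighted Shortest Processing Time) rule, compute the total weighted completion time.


Compute p/w ratios and sort ascending (WSPT): [(4, 5), (9, 5), (10, 5), (4, 2)]
Compute weighted completion times:
  Job (p=4,w=5): C=4, w*C=5*4=20
  Job (p=9,w=5): C=13, w*C=5*13=65
  Job (p=10,w=5): C=23, w*C=5*23=115
  Job (p=4,w=2): C=27, w*C=2*27=54
Total weighted completion time = 254

254


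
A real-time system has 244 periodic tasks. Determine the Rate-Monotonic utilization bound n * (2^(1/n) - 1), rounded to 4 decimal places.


Compute 2^(1/244) = 1.0028448059
Subtract 1: 1.0028448059 - 1 = 0.0028448059
Multiply by n: 244 * 0.0028448059 = 0.6941326396
Round to 4 dp: 0.6941

0.6941


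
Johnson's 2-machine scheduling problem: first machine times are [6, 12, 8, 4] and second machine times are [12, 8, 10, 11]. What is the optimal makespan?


Apply Johnson's rule:
  Group 1 (a <= b): [(4, 4, 11), (1, 6, 12), (3, 8, 10)]
  Group 2 (a > b): [(2, 12, 8)]
Optimal job order: [4, 1, 3, 2]
Schedule:
  Job 4: M1 done at 4, M2 done at 15
  Job 1: M1 done at 10, M2 done at 27
  Job 3: M1 done at 18, M2 done at 37
  Job 2: M1 done at 30, M2 done at 45
Makespan = 45

45


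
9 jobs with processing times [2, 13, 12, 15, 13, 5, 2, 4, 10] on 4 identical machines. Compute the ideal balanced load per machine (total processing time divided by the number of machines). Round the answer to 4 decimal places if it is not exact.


Total processing time = 2 + 13 + 12 + 15 + 13 + 5 + 2 + 4 + 10 = 76
Number of machines = 4
Ideal balanced load = 76 / 4 = 19.0

19.0


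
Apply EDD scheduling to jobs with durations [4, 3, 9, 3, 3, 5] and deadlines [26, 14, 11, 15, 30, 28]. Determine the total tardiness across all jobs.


Sort by due date (EDD order): [(9, 11), (3, 14), (3, 15), (4, 26), (5, 28), (3, 30)]
Compute completion times and tardiness:
  Job 1: p=9, d=11, C=9, tardiness=max(0,9-11)=0
  Job 2: p=3, d=14, C=12, tardiness=max(0,12-14)=0
  Job 3: p=3, d=15, C=15, tardiness=max(0,15-15)=0
  Job 4: p=4, d=26, C=19, tardiness=max(0,19-26)=0
  Job 5: p=5, d=28, C=24, tardiness=max(0,24-28)=0
  Job 6: p=3, d=30, C=27, tardiness=max(0,27-30)=0
Total tardiness = 0

0


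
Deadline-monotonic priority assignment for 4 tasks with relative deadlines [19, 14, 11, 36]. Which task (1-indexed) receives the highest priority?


Sort tasks by relative deadline (ascending):
  Task 3: deadline = 11
  Task 2: deadline = 14
  Task 1: deadline = 19
  Task 4: deadline = 36
Priority order (highest first): [3, 2, 1, 4]
Highest priority task = 3

3


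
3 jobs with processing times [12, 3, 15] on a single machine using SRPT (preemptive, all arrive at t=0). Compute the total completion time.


Since all jobs arrive at t=0, SRPT equals SPT ordering.
SPT order: [3, 12, 15]
Completion times:
  Job 1: p=3, C=3
  Job 2: p=12, C=15
  Job 3: p=15, C=30
Total completion time = 3 + 15 + 30 = 48

48


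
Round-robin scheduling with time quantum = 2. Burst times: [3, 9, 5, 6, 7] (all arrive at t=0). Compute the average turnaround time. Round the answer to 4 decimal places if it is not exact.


Time quantum = 2
Execution trace:
  J1 runs 2 units, time = 2
  J2 runs 2 units, time = 4
  J3 runs 2 units, time = 6
  J4 runs 2 units, time = 8
  J5 runs 2 units, time = 10
  J1 runs 1 units, time = 11
  J2 runs 2 units, time = 13
  J3 runs 2 units, time = 15
  J4 runs 2 units, time = 17
  J5 runs 2 units, time = 19
  J2 runs 2 units, time = 21
  J3 runs 1 units, time = 22
  J4 runs 2 units, time = 24
  J5 runs 2 units, time = 26
  J2 runs 2 units, time = 28
  J5 runs 1 units, time = 29
  J2 runs 1 units, time = 30
Finish times: [11, 30, 22, 24, 29]
Average turnaround = 116/5 = 23.2

23.2


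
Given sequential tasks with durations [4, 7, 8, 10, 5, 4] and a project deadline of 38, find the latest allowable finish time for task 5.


LF(activity 5) = deadline - sum of successor durations
Successors: activities 6 through 6 with durations [4]
Sum of successor durations = 4
LF = 38 - 4 = 34

34


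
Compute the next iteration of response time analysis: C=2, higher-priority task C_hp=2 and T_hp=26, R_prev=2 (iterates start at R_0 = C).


R_next = C + ceil(R_prev / T_hp) * C_hp
ceil(2 / 26) = ceil(0.0769) = 1
Interference = 1 * 2 = 2
R_next = 2 + 2 = 4

4


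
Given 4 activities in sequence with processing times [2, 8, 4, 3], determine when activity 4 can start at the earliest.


Activity 4 starts after activities 1 through 3 complete.
Predecessor durations: [2, 8, 4]
ES = 2 + 8 + 4 = 14

14


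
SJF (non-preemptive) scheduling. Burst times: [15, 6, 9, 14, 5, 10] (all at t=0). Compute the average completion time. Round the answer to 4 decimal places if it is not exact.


SJF order (ascending): [5, 6, 9, 10, 14, 15]
Completion times:
  Job 1: burst=5, C=5
  Job 2: burst=6, C=11
  Job 3: burst=9, C=20
  Job 4: burst=10, C=30
  Job 5: burst=14, C=44
  Job 6: burst=15, C=59
Average completion = 169/6 = 28.1667

28.1667


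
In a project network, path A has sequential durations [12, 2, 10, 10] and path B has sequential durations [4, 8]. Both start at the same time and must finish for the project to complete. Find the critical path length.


Path A total = 12 + 2 + 10 + 10 = 34
Path B total = 4 + 8 = 12
Critical path = longest path = max(34, 12) = 34

34


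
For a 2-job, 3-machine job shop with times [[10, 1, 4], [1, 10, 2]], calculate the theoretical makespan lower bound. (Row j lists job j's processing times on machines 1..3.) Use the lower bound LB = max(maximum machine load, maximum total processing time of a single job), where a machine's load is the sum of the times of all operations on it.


Machine loads:
  Machine 1: 10 + 1 = 11
  Machine 2: 1 + 10 = 11
  Machine 3: 4 + 2 = 6
Max machine load = 11
Job totals:
  Job 1: 15
  Job 2: 13
Max job total = 15
Lower bound = max(11, 15) = 15

15


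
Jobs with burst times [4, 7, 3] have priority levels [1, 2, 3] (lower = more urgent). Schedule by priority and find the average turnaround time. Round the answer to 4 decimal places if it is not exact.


Sort by priority (ascending = highest first):
Order: [(1, 4), (2, 7), (3, 3)]
Completion times:
  Priority 1, burst=4, C=4
  Priority 2, burst=7, C=11
  Priority 3, burst=3, C=14
Average turnaround = 29/3 = 9.6667

9.6667


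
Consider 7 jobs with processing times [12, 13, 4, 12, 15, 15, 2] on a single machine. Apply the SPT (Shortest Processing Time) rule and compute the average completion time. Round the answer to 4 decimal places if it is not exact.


Sort jobs by processing time (SPT order): [2, 4, 12, 12, 13, 15, 15]
Compute completion times sequentially:
  Job 1: processing = 2, completes at 2
  Job 2: processing = 4, completes at 6
  Job 3: processing = 12, completes at 18
  Job 4: processing = 12, completes at 30
  Job 5: processing = 13, completes at 43
  Job 6: processing = 15, completes at 58
  Job 7: processing = 15, completes at 73
Sum of completion times = 230
Average completion time = 230/7 = 32.8571

32.8571


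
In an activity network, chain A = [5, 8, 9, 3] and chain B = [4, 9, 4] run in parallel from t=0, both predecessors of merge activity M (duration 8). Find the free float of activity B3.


ES(B3) = sum of predecessors on chain B = 13
EF(B3) = ES + duration = 13 + 4 = 17
Successor of B3 is M. ES(M) = max(sum(A), sum(B)) = max(25, 17) = 25
Free float = ES(successor) - EF(current) = 25 - 17 = 8

8


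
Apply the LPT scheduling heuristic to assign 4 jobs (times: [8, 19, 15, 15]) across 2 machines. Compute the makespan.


Sort jobs in decreasing order (LPT): [19, 15, 15, 8]
Assign each job to the least loaded machine:
  Machine 1: jobs [19, 8], load = 27
  Machine 2: jobs [15, 15], load = 30
Makespan = max load = 30

30


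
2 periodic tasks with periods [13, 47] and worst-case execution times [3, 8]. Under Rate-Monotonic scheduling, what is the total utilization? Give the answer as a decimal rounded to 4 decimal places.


Compute individual utilizations (exact fractions):
  Task 1: C/T = 3/13 (approx. 0.2308)
  Task 2: C/T = 8/47 (approx. 0.1702)
Total utilization U = 3/13 + 8/47 = 245/611
Rounded to 4 decimal places: U = 0.4010
RM (Liu & Layland) bound for 2 tasks = 0.828427; compare with U = 245/611 (approx. 0.400982)
U <= bound, so schedulable by RM sufficient condition.

0.4010
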